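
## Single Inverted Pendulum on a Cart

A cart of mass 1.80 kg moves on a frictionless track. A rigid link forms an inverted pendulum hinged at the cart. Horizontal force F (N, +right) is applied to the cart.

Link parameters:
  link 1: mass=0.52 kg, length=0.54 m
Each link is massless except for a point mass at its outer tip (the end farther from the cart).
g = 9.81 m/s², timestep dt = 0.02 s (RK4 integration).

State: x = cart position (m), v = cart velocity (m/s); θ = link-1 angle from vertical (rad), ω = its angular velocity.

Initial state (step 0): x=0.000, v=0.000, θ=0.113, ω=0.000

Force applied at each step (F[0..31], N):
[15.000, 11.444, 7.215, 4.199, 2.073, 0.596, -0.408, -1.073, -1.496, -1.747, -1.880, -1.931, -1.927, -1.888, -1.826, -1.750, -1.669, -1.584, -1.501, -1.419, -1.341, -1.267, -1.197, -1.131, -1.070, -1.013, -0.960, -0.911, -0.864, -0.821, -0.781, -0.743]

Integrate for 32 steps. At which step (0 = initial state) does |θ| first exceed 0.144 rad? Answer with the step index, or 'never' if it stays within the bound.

apply F[0]=+15.000 → step 1: x=0.002, v=0.160, θ=0.110, ω=-0.253
apply F[1]=+11.444 → step 2: x=0.006, v=0.281, θ=0.104, ω=-0.437
apply F[2]=+7.215 → step 3: x=0.012, v=0.355, θ=0.094, ω=-0.538
apply F[3]=+4.199 → step 4: x=0.020, v=0.397, θ=0.083, ω=-0.583
apply F[4]=+2.073 → step 5: x=0.028, v=0.415, θ=0.071, ω=-0.590
apply F[5]=+0.596 → step 6: x=0.036, v=0.418, θ=0.059, ω=-0.572
apply F[6]=-0.408 → step 7: x=0.045, v=0.411, θ=0.048, ω=-0.538
apply F[7]=-1.073 → step 8: x=0.053, v=0.397, θ=0.038, ω=-0.496
apply F[8]=-1.496 → step 9: x=0.060, v=0.378, θ=0.028, ω=-0.450
apply F[9]=-1.747 → step 10: x=0.068, v=0.357, θ=0.020, ω=-0.403
apply F[10]=-1.880 → step 11: x=0.075, v=0.336, θ=0.012, ω=-0.357
apply F[11]=-1.931 → step 12: x=0.081, v=0.314, θ=0.006, ω=-0.313
apply F[12]=-1.927 → step 13: x=0.087, v=0.292, θ=-0.000, ω=-0.272
apply F[13]=-1.888 → step 14: x=0.093, v=0.271, θ=-0.005, ω=-0.234
apply F[14]=-1.826 → step 15: x=0.098, v=0.251, θ=-0.010, ω=-0.200
apply F[15]=-1.750 → step 16: x=0.103, v=0.233, θ=-0.013, ω=-0.170
apply F[16]=-1.669 → step 17: x=0.107, v=0.215, θ=-0.016, ω=-0.142
apply F[17]=-1.584 → step 18: x=0.112, v=0.198, θ=-0.019, ω=-0.118
apply F[18]=-1.501 → step 19: x=0.115, v=0.183, θ=-0.021, ω=-0.097
apply F[19]=-1.419 → step 20: x=0.119, v=0.168, θ=-0.023, ω=-0.078
apply F[20]=-1.341 → step 21: x=0.122, v=0.155, θ=-0.024, ω=-0.061
apply F[21]=-1.267 → step 22: x=0.125, v=0.142, θ=-0.025, ω=-0.047
apply F[22]=-1.197 → step 23: x=0.128, v=0.130, θ=-0.026, ω=-0.034
apply F[23]=-1.131 → step 24: x=0.130, v=0.119, θ=-0.027, ω=-0.023
apply F[24]=-1.070 → step 25: x=0.133, v=0.109, θ=-0.027, ω=-0.014
apply F[25]=-1.013 → step 26: x=0.135, v=0.099, θ=-0.027, ω=-0.006
apply F[26]=-0.960 → step 27: x=0.137, v=0.090, θ=-0.027, ω=0.001
apply F[27]=-0.911 → step 28: x=0.138, v=0.081, θ=-0.027, ω=0.007
apply F[28]=-0.864 → step 29: x=0.140, v=0.073, θ=-0.027, ω=0.012
apply F[29]=-0.821 → step 30: x=0.141, v=0.066, θ=-0.027, ω=0.016
apply F[30]=-0.781 → step 31: x=0.142, v=0.059, θ=-0.027, ω=0.020
apply F[31]=-0.743 → step 32: x=0.144, v=0.052, θ=-0.026, ω=0.023
max |θ| = 0.113 ≤ 0.144 over all 33 states.

Answer: never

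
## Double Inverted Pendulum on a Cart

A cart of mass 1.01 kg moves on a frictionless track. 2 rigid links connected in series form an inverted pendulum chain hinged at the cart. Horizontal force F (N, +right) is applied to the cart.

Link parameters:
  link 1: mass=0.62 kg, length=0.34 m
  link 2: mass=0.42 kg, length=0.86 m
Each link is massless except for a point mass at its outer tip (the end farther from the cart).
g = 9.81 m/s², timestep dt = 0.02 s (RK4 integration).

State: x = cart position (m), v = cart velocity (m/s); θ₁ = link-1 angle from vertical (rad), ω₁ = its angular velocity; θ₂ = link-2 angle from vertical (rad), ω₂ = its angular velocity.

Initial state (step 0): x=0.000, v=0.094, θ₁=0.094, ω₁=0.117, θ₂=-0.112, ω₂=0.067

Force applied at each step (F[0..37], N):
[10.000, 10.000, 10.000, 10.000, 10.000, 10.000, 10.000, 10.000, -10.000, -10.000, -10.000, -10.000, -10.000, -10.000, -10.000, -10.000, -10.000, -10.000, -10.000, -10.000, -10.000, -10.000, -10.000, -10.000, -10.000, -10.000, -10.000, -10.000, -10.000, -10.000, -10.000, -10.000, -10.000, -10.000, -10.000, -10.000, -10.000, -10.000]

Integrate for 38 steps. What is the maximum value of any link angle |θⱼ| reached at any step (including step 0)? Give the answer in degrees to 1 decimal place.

Answer: 272.0°

Derivation:
apply F[0]=+10.000 → step 1: x=0.004, v=0.272, θ₁=0.092, ω₁=-0.268, θ₂=-0.111, ω₂=-0.015
apply F[1]=+10.000 → step 2: x=0.011, v=0.452, θ₁=0.083, ω₁=-0.664, θ₂=-0.113, ω₂=-0.094
apply F[2]=+10.000 → step 3: x=0.022, v=0.634, θ₁=0.066, ω₁=-1.083, θ₂=-0.115, ω₂=-0.167
apply F[3]=+10.000 → step 4: x=0.036, v=0.822, θ₁=0.040, ω₁=-1.539, θ₂=-0.119, ω₂=-0.230
apply F[4]=+10.000 → step 5: x=0.055, v=1.016, θ₁=0.004, ω₁=-2.047, θ₂=-0.124, ω₂=-0.280
apply F[5]=+10.000 → step 6: x=0.077, v=1.216, θ₁=-0.043, ω₁=-2.615, θ₂=-0.130, ω₂=-0.312
apply F[6]=+10.000 → step 7: x=0.103, v=1.423, θ₁=-0.101, ω₁=-3.247, θ₂=-0.137, ω₂=-0.328
apply F[7]=+10.000 → step 8: x=0.134, v=1.632, θ₁=-0.173, ω₁=-3.931, θ₂=-0.143, ω₂=-0.329
apply F[8]=-10.000 → step 9: x=0.165, v=1.462, θ₁=-0.248, ω₁=-3.581, θ₂=-0.150, ω₂=-0.312
apply F[9]=-10.000 → step 10: x=0.192, v=1.307, θ₁=-0.317, ω₁=-3.341, θ₂=-0.156, ω₂=-0.274
apply F[10]=-10.000 → step 11: x=0.217, v=1.164, θ₁=-0.382, ω₁=-3.202, θ₂=-0.161, ω₂=-0.216
apply F[11]=-10.000 → step 12: x=0.239, v=1.031, θ₁=-0.445, ω₁=-3.152, θ₂=-0.164, ω₂=-0.140
apply F[12]=-10.000 → step 13: x=0.258, v=0.906, θ₁=-0.509, ω₁=-3.179, θ₂=-0.166, ω₂=-0.048
apply F[13]=-10.000 → step 14: x=0.275, v=0.785, θ₁=-0.573, ω₁=-3.271, θ₂=-0.166, ω₂=0.057
apply F[14]=-10.000 → step 15: x=0.290, v=0.667, θ₁=-0.640, ω₁=-3.418, θ₂=-0.164, ω₂=0.170
apply F[15]=-10.000 → step 16: x=0.302, v=0.548, θ₁=-0.710, ω₁=-3.610, θ₂=-0.159, ω₂=0.287
apply F[16]=-10.000 → step 17: x=0.312, v=0.426, θ₁=-0.785, ω₁=-3.838, θ₂=-0.152, ω₂=0.406
apply F[17]=-10.000 → step 18: x=0.319, v=0.299, θ₁=-0.864, ω₁=-4.095, θ₂=-0.143, ω₂=0.520
apply F[18]=-10.000 → step 19: x=0.324, v=0.164, θ₁=-0.949, ω₁=-4.378, θ₂=-0.132, ω₂=0.625
apply F[19]=-10.000 → step 20: x=0.326, v=0.020, θ₁=-1.039, ω₁=-4.683, θ₂=-0.118, ω₂=0.718
apply F[20]=-10.000 → step 21: x=0.324, v=-0.137, θ₁=-1.136, ω₁=-5.013, θ₂=-0.103, ω₂=0.792
apply F[21]=-10.000 → step 22: x=0.320, v=-0.306, θ₁=-1.240, ω₁=-5.374, θ₂=-0.087, ω₂=0.843
apply F[22]=-10.000 → step 23: x=0.312, v=-0.492, θ₁=-1.351, ω₁=-5.775, θ₂=-0.069, ω₂=0.865
apply F[23]=-10.000 → step 24: x=0.300, v=-0.698, θ₁=-1.471, ω₁=-6.231, θ₂=-0.052, ω₂=0.852
apply F[24]=-10.000 → step 25: x=0.284, v=-0.927, θ₁=-1.601, ω₁=-6.766, θ₂=-0.036, ω₂=0.792
apply F[25]=-10.000 → step 26: x=0.263, v=-1.187, θ₁=-1.743, ω₁=-7.416, θ₂=-0.021, ω₂=0.674
apply F[26]=-10.000 → step 27: x=0.236, v=-1.489, θ₁=-1.899, ω₁=-8.235, θ₂=-0.009, ω₂=0.477
apply F[27]=-10.000 → step 28: x=0.203, v=-1.849, θ₁=-2.074, ω₁=-9.315, θ₂=-0.003, ω₂=0.169
apply F[28]=-10.000 → step 29: x=0.162, v=-2.295, θ₁=-2.274, ω₁=-10.807, θ₂=-0.003, ω₂=-0.301
apply F[29]=-10.000 → step 30: x=0.110, v=-2.865, θ₁=-2.510, ω₁=-12.949, θ₂=-0.016, ω₂=-1.012
apply F[30]=-10.000 → step 31: x=0.046, v=-3.564, θ₁=-2.798, ω₁=-15.897, θ₂=-0.046, ω₂=-2.019
apply F[31]=-10.000 → step 32: x=-0.031, v=-4.092, θ₁=-3.144, ω₁=-18.368, θ₂=-0.097, ω₂=-2.919
apply F[32]=-10.000 → step 33: x=-0.112, v=-3.868, θ₁=-3.507, ω₁=-17.393, θ₂=-0.154, ω₂=-2.674
apply F[33]=-10.000 → step 34: x=-0.184, v=-3.307, θ₁=-3.829, ω₁=-14.790, θ₂=-0.199, ω₂=-1.702
apply F[34]=-10.000 → step 35: x=-0.245, v=-2.852, θ₁=-4.102, ω₁=-12.669, θ₂=-0.223, ω₂=-0.736
apply F[35]=-10.000 → step 36: x=-0.299, v=-2.541, θ₁=-4.340, ω₁=-11.175, θ₂=-0.229, ω₂=0.087
apply F[36]=-10.000 → step 37: x=-0.347, v=-2.336, θ₁=-4.552, ω₁=-10.124, θ₂=-0.220, ω₂=0.785
apply F[37]=-10.000 → step 38: x=-0.393, v=-2.204, θ₁=-4.747, ω₁=-9.380, θ₂=-0.198, ω₂=1.387
Max |angle| over trajectory = 4.747 rad = 272.0°.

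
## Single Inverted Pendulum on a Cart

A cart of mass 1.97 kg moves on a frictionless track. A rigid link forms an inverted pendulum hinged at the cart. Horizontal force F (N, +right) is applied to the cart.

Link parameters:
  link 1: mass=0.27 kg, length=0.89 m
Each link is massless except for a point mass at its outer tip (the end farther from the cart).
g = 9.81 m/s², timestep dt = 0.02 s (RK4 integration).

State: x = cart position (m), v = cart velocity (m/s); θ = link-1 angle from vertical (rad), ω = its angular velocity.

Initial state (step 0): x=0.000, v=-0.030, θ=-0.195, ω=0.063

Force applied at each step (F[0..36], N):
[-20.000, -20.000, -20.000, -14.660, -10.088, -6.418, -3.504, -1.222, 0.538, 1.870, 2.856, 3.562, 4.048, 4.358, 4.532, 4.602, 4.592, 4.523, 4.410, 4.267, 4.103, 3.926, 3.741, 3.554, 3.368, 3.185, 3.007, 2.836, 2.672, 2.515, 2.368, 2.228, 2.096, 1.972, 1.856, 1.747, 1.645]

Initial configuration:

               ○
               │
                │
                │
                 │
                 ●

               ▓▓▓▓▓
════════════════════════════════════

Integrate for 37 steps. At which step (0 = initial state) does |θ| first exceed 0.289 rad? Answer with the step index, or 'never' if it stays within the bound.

apply F[0]=-20.000 → step 1: x=-0.003, v=-0.227, θ=-0.192, ω=0.238
apply F[1]=-20.000 → step 2: x=-0.009, v=-0.424, θ=-0.185, ω=0.414
apply F[2]=-20.000 → step 3: x=-0.020, v=-0.622, θ=-0.175, ω=0.593
apply F[3]=-14.660 → step 4: x=-0.033, v=-0.766, θ=-0.162, ω=0.715
apply F[4]=-10.088 → step 5: x=-0.050, v=-0.864, θ=-0.147, ω=0.790
apply F[5]=-6.418 → step 6: x=-0.068, v=-0.925, θ=-0.131, ω=0.828
apply F[6]=-3.504 → step 7: x=-0.086, v=-0.958, θ=-0.114, ω=0.837
apply F[7]=-1.222 → step 8: x=-0.106, v=-0.968, θ=-0.098, ω=0.825
apply F[8]=+0.538 → step 9: x=-0.125, v=-0.960, θ=-0.082, ω=0.796
apply F[9]=+1.870 → step 10: x=-0.144, v=-0.939, θ=-0.066, ω=0.757
apply F[10]=+2.856 → step 11: x=-0.162, v=-0.909, θ=-0.052, ω=0.709
apply F[11]=+3.562 → step 12: x=-0.180, v=-0.871, θ=-0.038, ω=0.658
apply F[12]=+4.048 → step 13: x=-0.197, v=-0.829, θ=-0.025, ω=0.604
apply F[13]=+4.358 → step 14: x=-0.213, v=-0.785, θ=-0.014, ω=0.549
apply F[14]=+4.532 → step 15: x=-0.229, v=-0.738, θ=-0.003, ω=0.495
apply F[15]=+4.602 → step 16: x=-0.243, v=-0.692, θ=0.006, ω=0.443
apply F[16]=+4.592 → step 17: x=-0.256, v=-0.645, θ=0.014, ω=0.393
apply F[17]=+4.523 → step 18: x=-0.269, v=-0.600, θ=0.022, ω=0.346
apply F[18]=+4.410 → step 19: x=-0.280, v=-0.556, θ=0.028, ω=0.302
apply F[19]=+4.267 → step 20: x=-0.291, v=-0.513, θ=0.034, ω=0.262
apply F[20]=+4.103 → step 21: x=-0.301, v=-0.473, θ=0.039, ω=0.224
apply F[21]=+3.926 → step 22: x=-0.310, v=-0.434, θ=0.043, ω=0.190
apply F[22]=+3.741 → step 23: x=-0.318, v=-0.397, θ=0.046, ω=0.158
apply F[23]=+3.554 → step 24: x=-0.326, v=-0.362, θ=0.049, ω=0.130
apply F[24]=+3.368 → step 25: x=-0.333, v=-0.330, θ=0.052, ω=0.104
apply F[25]=+3.185 → step 26: x=-0.339, v=-0.299, θ=0.054, ω=0.081
apply F[26]=+3.007 → step 27: x=-0.345, v=-0.270, θ=0.055, ω=0.060
apply F[27]=+2.836 → step 28: x=-0.350, v=-0.242, θ=0.056, ω=0.042
apply F[28]=+2.672 → step 29: x=-0.354, v=-0.217, θ=0.057, ω=0.025
apply F[29]=+2.515 → step 30: x=-0.358, v=-0.193, θ=0.057, ω=0.011
apply F[30]=+2.368 → step 31: x=-0.362, v=-0.170, θ=0.057, ω=-0.002
apply F[31]=+2.228 → step 32: x=-0.365, v=-0.149, θ=0.057, ω=-0.013
apply F[32]=+2.096 → step 33: x=-0.368, v=-0.129, θ=0.057, ω=-0.022
apply F[33]=+1.972 → step 34: x=-0.370, v=-0.111, θ=0.056, ω=-0.031
apply F[34]=+1.856 → step 35: x=-0.373, v=-0.093, θ=0.055, ω=-0.038
apply F[35]=+1.747 → step 36: x=-0.374, v=-0.077, θ=0.055, ω=-0.044
apply F[36]=+1.645 → step 37: x=-0.376, v=-0.062, θ=0.054, ω=-0.049
max |θ| = 0.195 ≤ 0.289 over all 38 states.

Answer: never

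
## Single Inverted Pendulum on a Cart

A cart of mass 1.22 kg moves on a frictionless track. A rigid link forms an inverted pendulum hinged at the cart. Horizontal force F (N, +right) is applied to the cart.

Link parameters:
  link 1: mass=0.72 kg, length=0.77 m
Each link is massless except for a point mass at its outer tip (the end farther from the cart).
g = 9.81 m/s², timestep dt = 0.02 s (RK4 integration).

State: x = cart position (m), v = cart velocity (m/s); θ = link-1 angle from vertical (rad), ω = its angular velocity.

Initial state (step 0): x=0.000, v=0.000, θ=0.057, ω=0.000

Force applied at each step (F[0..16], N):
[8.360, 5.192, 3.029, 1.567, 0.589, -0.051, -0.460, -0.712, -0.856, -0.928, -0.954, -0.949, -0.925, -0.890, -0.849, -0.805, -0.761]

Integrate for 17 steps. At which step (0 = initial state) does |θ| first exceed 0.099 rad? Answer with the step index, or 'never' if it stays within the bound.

Answer: never

Derivation:
apply F[0]=+8.360 → step 1: x=0.001, v=0.130, θ=0.055, ω=-0.155
apply F[1]=+5.192 → step 2: x=0.005, v=0.209, θ=0.051, ω=-0.243
apply F[2]=+3.029 → step 3: x=0.009, v=0.253, θ=0.046, ω=-0.288
apply F[3]=+1.567 → step 4: x=0.015, v=0.274, θ=0.040, ω=-0.304
apply F[4]=+0.589 → step 5: x=0.020, v=0.279, θ=0.034, ω=-0.301
apply F[5]=-0.051 → step 6: x=0.026, v=0.275, θ=0.028, ω=-0.287
apply F[6]=-0.460 → step 7: x=0.031, v=0.264, θ=0.023, ω=-0.267
apply F[7]=-0.712 → step 8: x=0.036, v=0.250, θ=0.018, ω=-0.244
apply F[8]=-0.856 → step 9: x=0.041, v=0.234, θ=0.013, ω=-0.219
apply F[9]=-0.928 → step 10: x=0.046, v=0.218, θ=0.009, ω=-0.195
apply F[10]=-0.954 → step 11: x=0.050, v=0.201, θ=0.005, ω=-0.172
apply F[11]=-0.949 → step 12: x=0.054, v=0.186, θ=0.002, ω=-0.150
apply F[12]=-0.925 → step 13: x=0.057, v=0.170, θ=-0.001, ω=-0.130
apply F[13]=-0.890 → step 14: x=0.060, v=0.156, θ=-0.003, ω=-0.112
apply F[14]=-0.849 → step 15: x=0.063, v=0.143, θ=-0.005, ω=-0.096
apply F[15]=-0.805 → step 16: x=0.066, v=0.130, θ=-0.007, ω=-0.081
apply F[16]=-0.761 → step 17: x=0.069, v=0.118, θ=-0.009, ω=-0.068
max |θ| = 0.057 ≤ 0.099 over all 18 states.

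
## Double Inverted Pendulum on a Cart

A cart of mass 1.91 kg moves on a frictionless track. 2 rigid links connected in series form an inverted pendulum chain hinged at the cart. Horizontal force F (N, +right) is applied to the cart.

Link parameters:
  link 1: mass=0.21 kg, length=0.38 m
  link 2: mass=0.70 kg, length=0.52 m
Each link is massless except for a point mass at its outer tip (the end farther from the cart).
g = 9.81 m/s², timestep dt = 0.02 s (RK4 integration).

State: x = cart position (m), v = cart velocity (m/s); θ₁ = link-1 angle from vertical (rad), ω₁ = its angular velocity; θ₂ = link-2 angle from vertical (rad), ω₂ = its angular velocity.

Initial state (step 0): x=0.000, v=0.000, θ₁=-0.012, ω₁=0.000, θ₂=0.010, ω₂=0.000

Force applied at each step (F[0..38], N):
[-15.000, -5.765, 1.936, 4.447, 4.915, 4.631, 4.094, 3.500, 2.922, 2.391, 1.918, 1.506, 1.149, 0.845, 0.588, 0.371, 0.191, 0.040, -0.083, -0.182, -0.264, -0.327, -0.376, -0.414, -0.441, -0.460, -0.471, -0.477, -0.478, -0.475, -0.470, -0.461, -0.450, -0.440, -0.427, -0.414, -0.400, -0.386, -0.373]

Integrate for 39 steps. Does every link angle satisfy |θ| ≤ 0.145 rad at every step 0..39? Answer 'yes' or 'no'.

apply F[0]=-15.000 → step 1: x=-0.002, v=-0.156, θ₁=-0.008, ω₁=0.369, θ₂=0.010, ω₂=0.034
apply F[1]=-5.765 → step 2: x=-0.005, v=-0.216, θ₁=0.000, ω₁=0.499, θ₂=0.011, ω₂=0.059
apply F[2]=+1.936 → step 3: x=-0.009, v=-0.196, θ₁=0.010, ω₁=0.438, θ₂=0.013, ω₂=0.070
apply F[3]=+4.447 → step 4: x=-0.013, v=-0.151, θ₁=0.017, ω₁=0.326, θ₂=0.014, ω₂=0.069
apply F[4]=+4.915 → step 5: x=-0.015, v=-0.101, θ₁=0.023, ω₁=0.216, θ₂=0.015, ω₂=0.060
apply F[5]=+4.631 → step 6: x=-0.017, v=-0.055, θ₁=0.026, ω₁=0.122, θ₂=0.016, ω₂=0.046
apply F[6]=+4.094 → step 7: x=-0.018, v=-0.015, θ₁=0.028, ω₁=0.047, θ₂=0.017, ω₂=0.030
apply F[7]=+3.500 → step 8: x=-0.018, v=0.019, θ₁=0.028, ω₁=-0.010, θ₂=0.018, ω₂=0.012
apply F[8]=+2.922 → step 9: x=-0.017, v=0.047, θ₁=0.027, ω₁=-0.051, θ₂=0.018, ω₂=-0.005
apply F[9]=+2.391 → step 10: x=-0.016, v=0.070, θ₁=0.026, ω₁=-0.081, θ₂=0.017, ω₂=-0.020
apply F[10]=+1.918 → step 11: x=-0.014, v=0.087, θ₁=0.024, ω₁=-0.100, θ₂=0.017, ω₂=-0.033
apply F[11]=+1.506 → step 12: x=-0.012, v=0.101, θ₁=0.022, ω₁=-0.112, θ₂=0.016, ω₂=-0.044
apply F[12]=+1.149 → step 13: x=-0.010, v=0.111, θ₁=0.020, ω₁=-0.119, θ₂=0.015, ω₂=-0.053
apply F[13]=+0.845 → step 14: x=-0.008, v=0.118, θ₁=0.018, ω₁=-0.120, θ₂=0.014, ω₂=-0.060
apply F[14]=+0.588 → step 15: x=-0.006, v=0.123, θ₁=0.015, ω₁=-0.119, θ₂=0.013, ω₂=-0.065
apply F[15]=+0.371 → step 16: x=-0.003, v=0.125, θ₁=0.013, ω₁=-0.115, θ₂=0.011, ω₂=-0.068
apply F[16]=+0.191 → step 17: x=-0.001, v=0.126, θ₁=0.011, ω₁=-0.110, θ₂=0.010, ω₂=-0.070
apply F[17]=+0.040 → step 18: x=0.002, v=0.126, θ₁=0.008, ω₁=-0.104, θ₂=0.009, ω₂=-0.070
apply F[18]=-0.083 → step 19: x=0.005, v=0.124, θ₁=0.006, ω₁=-0.097, θ₂=0.007, ω₂=-0.069
apply F[19]=-0.182 → step 20: x=0.007, v=0.122, θ₁=0.005, ω₁=-0.089, θ₂=0.006, ω₂=-0.067
apply F[20]=-0.264 → step 21: x=0.009, v=0.119, θ₁=0.003, ω₁=-0.082, θ₂=0.005, ω₂=-0.065
apply F[21]=-0.327 → step 22: x=0.012, v=0.115, θ₁=0.001, ω₁=-0.074, θ₂=0.003, ω₂=-0.062
apply F[22]=-0.376 → step 23: x=0.014, v=0.111, θ₁=-0.000, ω₁=-0.067, θ₂=0.002, ω₂=-0.058
apply F[23]=-0.414 → step 24: x=0.016, v=0.107, θ₁=-0.001, ω₁=-0.060, θ₂=0.001, ω₂=-0.055
apply F[24]=-0.441 → step 25: x=0.018, v=0.102, θ₁=-0.002, ω₁=-0.053, θ₂=-0.000, ω₂=-0.051
apply F[25]=-0.460 → step 26: x=0.020, v=0.098, θ₁=-0.004, ω₁=-0.047, θ₂=-0.001, ω₂=-0.047
apply F[26]=-0.471 → step 27: x=0.022, v=0.093, θ₁=-0.004, ω₁=-0.041, θ₂=-0.002, ω₂=-0.043
apply F[27]=-0.477 → step 28: x=0.024, v=0.089, θ₁=-0.005, ω₁=-0.036, θ₂=-0.003, ω₂=-0.039
apply F[28]=-0.478 → step 29: x=0.026, v=0.084, θ₁=-0.006, ω₁=-0.031, θ₂=-0.004, ω₂=-0.035
apply F[29]=-0.475 → step 30: x=0.027, v=0.080, θ₁=-0.006, ω₁=-0.027, θ₂=-0.004, ω₂=-0.031
apply F[30]=-0.470 → step 31: x=0.029, v=0.076, θ₁=-0.007, ω₁=-0.022, θ₂=-0.005, ω₂=-0.028
apply F[31]=-0.461 → step 32: x=0.030, v=0.071, θ₁=-0.007, ω₁=-0.019, θ₂=-0.005, ω₂=-0.025
apply F[32]=-0.450 → step 33: x=0.032, v=0.067, θ₁=-0.008, ω₁=-0.015, θ₂=-0.006, ω₂=-0.021
apply F[33]=-0.440 → step 34: x=0.033, v=0.064, θ₁=-0.008, ω₁=-0.012, θ₂=-0.006, ω₂=-0.019
apply F[34]=-0.427 → step 35: x=0.034, v=0.060, θ₁=-0.008, ω₁=-0.009, θ₂=-0.007, ω₂=-0.016
apply F[35]=-0.414 → step 36: x=0.035, v=0.056, θ₁=-0.008, ω₁=-0.007, θ₂=-0.007, ω₂=-0.013
apply F[36]=-0.400 → step 37: x=0.037, v=0.053, θ₁=-0.008, ω₁=-0.005, θ₂=-0.007, ω₂=-0.011
apply F[37]=-0.386 → step 38: x=0.038, v=0.050, θ₁=-0.009, ω₁=-0.003, θ₂=-0.007, ω₂=-0.009
apply F[38]=-0.373 → step 39: x=0.039, v=0.046, θ₁=-0.009, ω₁=-0.001, θ₂=-0.007, ω₂=-0.007
Max |angle| over trajectory = 0.028 rad; bound = 0.145 → within bound.

Answer: yes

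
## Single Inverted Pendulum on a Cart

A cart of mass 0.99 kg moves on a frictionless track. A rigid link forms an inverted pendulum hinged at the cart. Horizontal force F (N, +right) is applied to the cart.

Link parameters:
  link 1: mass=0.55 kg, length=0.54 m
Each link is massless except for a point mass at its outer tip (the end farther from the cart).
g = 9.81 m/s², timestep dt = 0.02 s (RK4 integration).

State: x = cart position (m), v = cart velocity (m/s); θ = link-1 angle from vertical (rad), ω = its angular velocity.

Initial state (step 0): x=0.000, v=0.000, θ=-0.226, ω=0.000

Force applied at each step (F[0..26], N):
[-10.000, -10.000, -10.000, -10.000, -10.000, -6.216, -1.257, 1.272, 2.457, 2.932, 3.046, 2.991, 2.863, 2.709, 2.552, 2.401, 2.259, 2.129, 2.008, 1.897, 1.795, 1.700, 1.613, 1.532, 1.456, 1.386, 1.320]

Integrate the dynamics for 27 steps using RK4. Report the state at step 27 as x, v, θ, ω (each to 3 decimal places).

apply F[0]=-10.000 → step 1: x=-0.002, v=-0.174, θ=-0.224, ω=0.232
apply F[1]=-10.000 → step 2: x=-0.007, v=-0.348, θ=-0.217, ω=0.467
apply F[2]=-10.000 → step 3: x=-0.016, v=-0.524, θ=-0.205, ω=0.710
apply F[3]=-10.000 → step 4: x=-0.028, v=-0.702, θ=-0.188, ω=0.962
apply F[4]=-10.000 → step 5: x=-0.044, v=-0.883, θ=-0.166, ω=1.228
apply F[5]=-6.216 → step 6: x=-0.062, v=-0.992, θ=-0.140, ω=1.372
apply F[6]=-1.257 → step 7: x=-0.082, v=-1.005, θ=-0.113, ω=1.350
apply F[7]=+1.272 → step 8: x=-0.102, v=-0.970, θ=-0.087, ω=1.249
apply F[8]=+2.457 → step 9: x=-0.121, v=-0.913, θ=-0.064, ω=1.116
apply F[9]=+2.932 → step 10: x=-0.139, v=-0.848, θ=-0.043, ω=0.978
apply F[10]=+3.046 → step 11: x=-0.155, v=-0.783, θ=-0.024, ω=0.846
apply F[11]=+2.991 → step 12: x=-0.170, v=-0.721, θ=-0.009, ω=0.724
apply F[12]=+2.863 → step 13: x=-0.184, v=-0.663, θ=0.005, ω=0.616
apply F[13]=+2.709 → step 14: x=-0.197, v=-0.610, θ=0.016, ω=0.521
apply F[14]=+2.552 → step 15: x=-0.208, v=-0.560, θ=0.026, ω=0.437
apply F[15]=+2.401 → step 16: x=-0.219, v=-0.515, θ=0.034, ω=0.364
apply F[16]=+2.259 → step 17: x=-0.229, v=-0.473, θ=0.040, ω=0.301
apply F[17]=+2.129 → step 18: x=-0.238, v=-0.435, θ=0.046, ω=0.245
apply F[18]=+2.008 → step 19: x=-0.246, v=-0.400, θ=0.050, ω=0.198
apply F[19]=+1.897 → step 20: x=-0.254, v=-0.367, θ=0.054, ω=0.156
apply F[20]=+1.795 → step 21: x=-0.261, v=-0.337, θ=0.056, ω=0.120
apply F[21]=+1.700 → step 22: x=-0.267, v=-0.309, θ=0.058, ω=0.089
apply F[22]=+1.613 → step 23: x=-0.273, v=-0.283, θ=0.060, ω=0.062
apply F[23]=+1.532 → step 24: x=-0.279, v=-0.258, θ=0.061, ω=0.039
apply F[24]=+1.456 → step 25: x=-0.284, v=-0.236, θ=0.062, ω=0.020
apply F[25]=+1.386 → step 26: x=-0.288, v=-0.215, θ=0.062, ω=0.003
apply F[26]=+1.320 → step 27: x=-0.292, v=-0.195, θ=0.062, ω=-0.011

Answer: x=-0.292, v=-0.195, θ=0.062, ω=-0.011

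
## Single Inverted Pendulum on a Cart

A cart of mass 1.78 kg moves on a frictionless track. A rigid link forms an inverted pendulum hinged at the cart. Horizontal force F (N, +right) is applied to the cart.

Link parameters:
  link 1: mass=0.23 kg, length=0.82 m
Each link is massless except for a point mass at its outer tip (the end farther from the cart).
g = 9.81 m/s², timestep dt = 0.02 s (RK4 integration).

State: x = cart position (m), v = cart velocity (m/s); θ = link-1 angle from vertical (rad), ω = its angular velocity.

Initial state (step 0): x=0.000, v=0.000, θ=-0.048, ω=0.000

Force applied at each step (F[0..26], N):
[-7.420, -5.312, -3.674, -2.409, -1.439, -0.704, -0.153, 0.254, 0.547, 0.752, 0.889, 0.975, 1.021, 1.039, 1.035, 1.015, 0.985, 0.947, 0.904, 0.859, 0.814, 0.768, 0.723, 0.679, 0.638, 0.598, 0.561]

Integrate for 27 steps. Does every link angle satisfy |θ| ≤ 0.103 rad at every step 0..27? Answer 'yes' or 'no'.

Answer: yes

Derivation:
apply F[0]=-7.420 → step 1: x=-0.001, v=-0.082, θ=-0.047, ω=0.089
apply F[1]=-5.312 → step 2: x=-0.003, v=-0.141, θ=-0.045, ω=0.149
apply F[2]=-3.674 → step 3: x=-0.006, v=-0.181, θ=-0.041, ω=0.188
apply F[3]=-2.409 → step 4: x=-0.010, v=-0.207, θ=-0.037, ω=0.210
apply F[4]=-1.439 → step 5: x=-0.014, v=-0.222, θ=-0.033, ω=0.220
apply F[5]=-0.704 → step 6: x=-0.019, v=-0.229, θ=-0.029, ω=0.221
apply F[6]=-0.153 → step 7: x=-0.024, v=-0.230, θ=-0.024, ω=0.216
apply F[7]=+0.254 → step 8: x=-0.028, v=-0.227, θ=-0.020, ω=0.207
apply F[8]=+0.547 → step 9: x=-0.033, v=-0.220, θ=-0.016, ω=0.194
apply F[9]=+0.752 → step 10: x=-0.037, v=-0.212, θ=-0.012, ω=0.180
apply F[10]=+0.889 → step 11: x=-0.041, v=-0.201, θ=-0.009, ω=0.165
apply F[11]=+0.975 → step 12: x=-0.045, v=-0.190, θ=-0.006, ω=0.150
apply F[12]=+1.021 → step 13: x=-0.049, v=-0.179, θ=-0.003, ω=0.135
apply F[13]=+1.039 → step 14: x=-0.052, v=-0.167, θ=-0.000, ω=0.120
apply F[14]=+1.035 → step 15: x=-0.055, v=-0.155, θ=0.002, ω=0.106
apply F[15]=+1.015 → step 16: x=-0.058, v=-0.144, θ=0.004, ω=0.093
apply F[16]=+0.985 → step 17: x=-0.061, v=-0.133, θ=0.006, ω=0.081
apply F[17]=+0.947 → step 18: x=-0.064, v=-0.122, θ=0.007, ω=0.070
apply F[18]=+0.904 → step 19: x=-0.066, v=-0.113, θ=0.008, ω=0.059
apply F[19]=+0.859 → step 20: x=-0.068, v=-0.103, θ=0.010, ω=0.050
apply F[20]=+0.814 → step 21: x=-0.070, v=-0.094, θ=0.010, ω=0.042
apply F[21]=+0.768 → step 22: x=-0.072, v=-0.086, θ=0.011, ω=0.034
apply F[22]=+0.723 → step 23: x=-0.074, v=-0.078, θ=0.012, ω=0.027
apply F[23]=+0.679 → step 24: x=-0.075, v=-0.071, θ=0.012, ω=0.021
apply F[24]=+0.638 → step 25: x=-0.076, v=-0.064, θ=0.013, ω=0.016
apply F[25]=+0.598 → step 26: x=-0.078, v=-0.057, θ=0.013, ω=0.011
apply F[26]=+0.561 → step 27: x=-0.079, v=-0.051, θ=0.013, ω=0.007
Max |angle| over trajectory = 0.048 rad; bound = 0.103 → within bound.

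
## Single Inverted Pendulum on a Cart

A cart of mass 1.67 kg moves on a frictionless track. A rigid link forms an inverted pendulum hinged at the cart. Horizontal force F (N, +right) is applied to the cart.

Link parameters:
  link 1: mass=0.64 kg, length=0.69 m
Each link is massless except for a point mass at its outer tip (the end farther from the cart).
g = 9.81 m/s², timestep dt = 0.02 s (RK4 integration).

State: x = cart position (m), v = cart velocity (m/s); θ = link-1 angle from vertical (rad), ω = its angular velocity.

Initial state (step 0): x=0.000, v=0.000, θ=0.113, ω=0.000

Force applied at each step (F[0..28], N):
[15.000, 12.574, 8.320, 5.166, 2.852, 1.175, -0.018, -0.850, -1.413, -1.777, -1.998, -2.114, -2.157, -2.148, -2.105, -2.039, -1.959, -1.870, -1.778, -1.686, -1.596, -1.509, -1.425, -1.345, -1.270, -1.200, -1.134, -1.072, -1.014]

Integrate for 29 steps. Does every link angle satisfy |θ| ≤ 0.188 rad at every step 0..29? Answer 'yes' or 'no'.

Answer: yes

Derivation:
apply F[0]=+15.000 → step 1: x=0.002, v=0.170, θ=0.111, ω=-0.214
apply F[1]=+12.574 → step 2: x=0.007, v=0.312, θ=0.105, ω=-0.387
apply F[2]=+8.320 → step 3: x=0.014, v=0.404, θ=0.096, ω=-0.491
apply F[3]=+5.166 → step 4: x=0.022, v=0.459, θ=0.086, ω=-0.545
apply F[4]=+2.852 → step 5: x=0.032, v=0.487, θ=0.075, ω=-0.563
apply F[5]=+1.175 → step 6: x=0.042, v=0.496, θ=0.063, ω=-0.556
apply F[6]=-0.018 → step 7: x=0.052, v=0.492, θ=0.053, ω=-0.533
apply F[7]=-0.850 → step 8: x=0.061, v=0.478, θ=0.042, ω=-0.500
apply F[8]=-1.413 → step 9: x=0.071, v=0.459, θ=0.033, ω=-0.461
apply F[9]=-1.777 → step 10: x=0.080, v=0.435, θ=0.024, ω=-0.419
apply F[10]=-1.998 → step 11: x=0.088, v=0.410, θ=0.016, ω=-0.377
apply F[11]=-2.114 → step 12: x=0.096, v=0.384, θ=0.009, ω=-0.335
apply F[12]=-2.157 → step 13: x=0.103, v=0.357, θ=0.002, ω=-0.296
apply F[13]=-2.148 → step 14: x=0.110, v=0.332, θ=-0.003, ω=-0.258
apply F[14]=-2.105 → step 15: x=0.117, v=0.307, θ=-0.008, ω=-0.224
apply F[15]=-2.039 → step 16: x=0.123, v=0.283, θ=-0.012, ω=-0.193
apply F[16]=-1.959 → step 17: x=0.128, v=0.261, θ=-0.016, ω=-0.164
apply F[17]=-1.870 → step 18: x=0.133, v=0.240, θ=-0.019, ω=-0.138
apply F[18]=-1.778 → step 19: x=0.138, v=0.220, θ=-0.021, ω=-0.115
apply F[19]=-1.686 → step 20: x=0.142, v=0.201, θ=-0.023, ω=-0.095
apply F[20]=-1.596 → step 21: x=0.146, v=0.184, θ=-0.025, ω=-0.077
apply F[21]=-1.509 → step 22: x=0.149, v=0.168, θ=-0.026, ω=-0.061
apply F[22]=-1.425 → step 23: x=0.152, v=0.153, θ=-0.027, ω=-0.046
apply F[23]=-1.345 → step 24: x=0.155, v=0.139, θ=-0.028, ω=-0.034
apply F[24]=-1.270 → step 25: x=0.158, v=0.126, θ=-0.029, ω=-0.023
apply F[25]=-1.200 → step 26: x=0.160, v=0.114, θ=-0.029, ω=-0.014
apply F[26]=-1.134 → step 27: x=0.162, v=0.102, θ=-0.029, ω=-0.006
apply F[27]=-1.072 → step 28: x=0.164, v=0.092, θ=-0.029, ω=0.001
apply F[28]=-1.014 → step 29: x=0.166, v=0.082, θ=-0.029, ω=0.007
Max |angle| over trajectory = 0.113 rad; bound = 0.188 → within bound.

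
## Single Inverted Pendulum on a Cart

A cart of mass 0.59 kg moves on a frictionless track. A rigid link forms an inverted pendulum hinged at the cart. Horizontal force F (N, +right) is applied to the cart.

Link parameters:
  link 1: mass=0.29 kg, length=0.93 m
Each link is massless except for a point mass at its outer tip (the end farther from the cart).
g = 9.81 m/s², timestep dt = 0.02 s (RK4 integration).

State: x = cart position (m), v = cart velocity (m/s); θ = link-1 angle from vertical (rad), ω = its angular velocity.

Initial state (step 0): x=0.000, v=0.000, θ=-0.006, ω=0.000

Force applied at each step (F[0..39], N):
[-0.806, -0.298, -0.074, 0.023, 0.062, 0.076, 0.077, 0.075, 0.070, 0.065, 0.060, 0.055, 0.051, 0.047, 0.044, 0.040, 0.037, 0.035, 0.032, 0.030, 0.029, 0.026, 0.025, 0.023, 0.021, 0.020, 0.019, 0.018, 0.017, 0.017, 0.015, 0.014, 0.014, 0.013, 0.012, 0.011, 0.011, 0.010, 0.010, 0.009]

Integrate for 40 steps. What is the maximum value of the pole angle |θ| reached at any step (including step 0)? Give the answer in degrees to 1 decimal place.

Answer: 0.3°

Derivation:
apply F[0]=-0.806 → step 1: x=-0.000, v=-0.027, θ=-0.006, ω=0.028
apply F[1]=-0.298 → step 2: x=-0.001, v=-0.036, θ=-0.005, ω=0.037
apply F[2]=-0.074 → step 3: x=-0.002, v=-0.038, θ=-0.004, ω=0.038
apply F[3]=+0.023 → step 4: x=-0.002, v=-0.037, θ=-0.004, ω=0.036
apply F[4]=+0.062 → step 5: x=-0.003, v=-0.035, θ=-0.003, ω=0.033
apply F[5]=+0.076 → step 6: x=-0.004, v=-0.032, θ=-0.002, ω=0.029
apply F[6]=+0.077 → step 7: x=-0.004, v=-0.029, θ=-0.002, ω=0.025
apply F[7]=+0.075 → step 8: x=-0.005, v=-0.026, θ=-0.001, ω=0.022
apply F[8]=+0.070 → step 9: x=-0.005, v=-0.024, θ=-0.001, ω=0.019
apply F[9]=+0.065 → step 10: x=-0.006, v=-0.022, θ=-0.001, ω=0.017
apply F[10]=+0.060 → step 11: x=-0.006, v=-0.020, θ=-0.000, ω=0.015
apply F[11]=+0.055 → step 12: x=-0.007, v=-0.018, θ=0.000, ω=0.012
apply F[12]=+0.051 → step 13: x=-0.007, v=-0.016, θ=0.000, ω=0.011
apply F[13]=+0.047 → step 14: x=-0.007, v=-0.015, θ=0.001, ω=0.009
apply F[14]=+0.044 → step 15: x=-0.008, v=-0.013, θ=0.001, ω=0.008
apply F[15]=+0.040 → step 16: x=-0.008, v=-0.012, θ=0.001, ω=0.006
apply F[16]=+0.037 → step 17: x=-0.008, v=-0.011, θ=0.001, ω=0.005
apply F[17]=+0.035 → step 18: x=-0.008, v=-0.010, θ=0.001, ω=0.004
apply F[18]=+0.032 → step 19: x=-0.008, v=-0.009, θ=0.001, ω=0.004
apply F[19]=+0.030 → step 20: x=-0.009, v=-0.008, θ=0.001, ω=0.003
apply F[20]=+0.029 → step 21: x=-0.009, v=-0.007, θ=0.001, ω=0.002
apply F[21]=+0.026 → step 22: x=-0.009, v=-0.006, θ=0.001, ω=0.002
apply F[22]=+0.025 → step 23: x=-0.009, v=-0.005, θ=0.001, ω=0.001
apply F[23]=+0.023 → step 24: x=-0.009, v=-0.005, θ=0.001, ω=0.001
apply F[24]=+0.021 → step 25: x=-0.009, v=-0.004, θ=0.001, ω=0.000
apply F[25]=+0.020 → step 26: x=-0.009, v=-0.004, θ=0.001, ω=0.000
apply F[26]=+0.019 → step 27: x=-0.009, v=-0.003, θ=0.001, ω=-0.000
apply F[27]=+0.018 → step 28: x=-0.009, v=-0.003, θ=0.001, ω=-0.000
apply F[28]=+0.017 → step 29: x=-0.009, v=-0.002, θ=0.001, ω=-0.001
apply F[29]=+0.017 → step 30: x=-0.010, v=-0.002, θ=0.001, ω=-0.001
apply F[30]=+0.015 → step 31: x=-0.010, v=-0.001, θ=0.001, ω=-0.001
apply F[31]=+0.014 → step 32: x=-0.010, v=-0.001, θ=0.001, ω=-0.001
apply F[32]=+0.014 → step 33: x=-0.010, v=-0.001, θ=0.001, ω=-0.001
apply F[33]=+0.013 → step 34: x=-0.010, v=-0.000, θ=0.001, ω=-0.001
apply F[34]=+0.012 → step 35: x=-0.010, v=0.000, θ=0.001, ω=-0.001
apply F[35]=+0.011 → step 36: x=-0.010, v=0.000, θ=0.001, ω=-0.001
apply F[36]=+0.011 → step 37: x=-0.010, v=0.001, θ=0.001, ω=-0.002
apply F[37]=+0.010 → step 38: x=-0.010, v=0.001, θ=0.001, ω=-0.002
apply F[38]=+0.010 → step 39: x=-0.010, v=0.001, θ=0.001, ω=-0.002
apply F[39]=+0.009 → step 40: x=-0.010, v=0.001, θ=0.001, ω=-0.002
Max |angle| over trajectory = 0.006 rad = 0.3°.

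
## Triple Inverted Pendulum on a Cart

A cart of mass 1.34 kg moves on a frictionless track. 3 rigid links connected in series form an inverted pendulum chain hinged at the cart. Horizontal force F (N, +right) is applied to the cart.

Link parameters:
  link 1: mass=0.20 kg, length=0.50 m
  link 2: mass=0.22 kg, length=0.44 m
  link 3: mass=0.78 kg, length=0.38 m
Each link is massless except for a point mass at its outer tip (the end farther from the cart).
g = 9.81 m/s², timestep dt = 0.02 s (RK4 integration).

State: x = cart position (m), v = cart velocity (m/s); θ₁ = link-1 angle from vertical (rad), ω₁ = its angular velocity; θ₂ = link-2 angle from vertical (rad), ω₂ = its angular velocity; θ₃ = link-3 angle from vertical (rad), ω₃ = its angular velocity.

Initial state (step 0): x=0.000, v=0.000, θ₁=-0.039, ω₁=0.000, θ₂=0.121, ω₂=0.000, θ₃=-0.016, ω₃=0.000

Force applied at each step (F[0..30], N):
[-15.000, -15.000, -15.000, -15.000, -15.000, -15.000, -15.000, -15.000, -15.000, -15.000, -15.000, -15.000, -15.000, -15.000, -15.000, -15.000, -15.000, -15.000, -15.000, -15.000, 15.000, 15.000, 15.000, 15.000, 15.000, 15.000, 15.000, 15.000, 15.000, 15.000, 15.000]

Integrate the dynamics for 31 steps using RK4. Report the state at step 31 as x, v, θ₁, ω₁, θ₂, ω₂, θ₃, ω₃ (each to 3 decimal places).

Answer: x=-1.276, v=-0.469, θ₁=2.378, ω₁=1.002, θ₂=1.607, ω₂=11.167, θ₃=2.119, ω₃=5.817

Derivation:
apply F[0]=-15.000 → step 1: x=-0.002, v=-0.218, θ₁=-0.037, ω₁=0.151, θ₂=0.127, ω₂=0.563, θ₃=-0.019, ω₃=-0.279
apply F[1]=-15.000 → step 2: x=-0.009, v=-0.437, θ₁=-0.033, ω₁=0.310, θ₂=0.144, ω₂=1.131, θ₃=-0.027, ω₃=-0.571
apply F[2]=-15.000 → step 3: x=-0.020, v=-0.657, θ₁=-0.025, ω₁=0.487, θ₂=0.172, ω₂=1.698, θ₃=-0.042, ω₃=-0.879
apply F[3]=-15.000 → step 4: x=-0.035, v=-0.879, θ₁=-0.013, ω₁=0.701, θ₂=0.211, ω₂=2.235, θ₃=-0.062, ω₃=-1.184
apply F[4]=-15.000 → step 5: x=-0.055, v=-1.102, θ₁=0.003, ω₁=0.967, θ₂=0.261, ω₂=2.702, θ₃=-0.089, ω₃=-1.457
apply F[5]=-15.000 → step 6: x=-0.079, v=-1.327, θ₁=0.026, ω₁=1.298, θ₂=0.319, ω₂=3.066, θ₃=-0.120, ω₃=-1.665
apply F[6]=-15.000 → step 7: x=-0.108, v=-1.552, θ₁=0.056, ω₁=1.695, θ₂=0.383, ω₂=3.312, θ₃=-0.155, ω₃=-1.792
apply F[7]=-15.000 → step 8: x=-0.141, v=-1.778, θ₁=0.094, ω₁=2.153, θ₂=0.450, ω₂=3.441, θ₃=-0.191, ω₃=-1.833
apply F[8]=-15.000 → step 9: x=-0.179, v=-2.003, θ₁=0.142, ω₁=2.666, θ₂=0.520, ω₂=3.460, θ₃=-0.228, ω₃=-1.791
apply F[9]=-15.000 → step 10: x=-0.221, v=-2.227, θ₁=0.201, ω₁=3.229, θ₂=0.588, ω₂=3.371, θ₃=-0.262, ω₃=-1.663
apply F[10]=-15.000 → step 11: x=-0.268, v=-2.448, θ₁=0.272, ω₁=3.837, θ₂=0.654, ω₂=3.175, θ₃=-0.294, ω₃=-1.445
apply F[11]=-15.000 → step 12: x=-0.319, v=-2.662, θ₁=0.355, ω₁=4.484, θ₂=0.714, ω₂=2.868, θ₃=-0.320, ω₃=-1.119
apply F[12]=-15.000 → step 13: x=-0.374, v=-2.866, θ₁=0.451, ω₁=5.159, θ₂=0.768, ω₂=2.453, θ₃=-0.337, ω₃=-0.654
apply F[13]=-15.000 → step 14: x=-0.434, v=-3.053, θ₁=0.561, ω₁=5.843, θ₂=0.812, ω₂=1.944, θ₃=-0.344, ω₃=-0.009
apply F[14]=-15.000 → step 15: x=-0.496, v=-3.215, θ₁=0.685, ω₁=6.497, θ₂=0.845, ω₂=1.386, θ₃=-0.336, ω₃=0.866
apply F[15]=-15.000 → step 16: x=-0.562, v=-3.345, θ₁=0.821, ω₁=7.061, θ₂=0.867, ω₂=0.855, θ₃=-0.308, ω₃=2.002
apply F[16]=-15.000 → step 17: x=-0.630, v=-3.440, θ₁=0.966, ω₁=7.461, θ₂=0.880, ω₂=0.442, θ₃=-0.255, ω₃=3.380
apply F[17]=-15.000 → step 18: x=-0.699, v=-3.504, θ₁=1.118, ω₁=7.636, θ₂=0.886, ω₂=0.209, θ₃=-0.172, ω₃=4.919
apply F[18]=-15.000 → step 19: x=-0.770, v=-3.548, θ₁=1.270, ω₁=7.558, θ₂=0.890, ω₂=0.152, θ₃=-0.058, ω₃=6.508
apply F[19]=-15.000 → step 20: x=-0.841, v=-3.583, θ₁=1.418, ω₁=7.214, θ₂=0.893, ω₂=0.224, θ₃=0.088, ω₃=8.064
apply F[20]=+15.000 → step 21: x=-0.910, v=-3.265, θ₁=1.560, ω₁=6.923, θ₂=0.895, ω₂=-0.059, θ₃=0.258, ω₃=8.948
apply F[21]=+15.000 → step 22: x=-0.972, v=-2.947, θ₁=1.694, ω₁=6.467, θ₂=0.892, ω₂=-0.170, θ₃=0.446, ω₃=9.757
apply F[22]=+15.000 → step 23: x=-1.028, v=-2.637, θ₁=1.817, ω₁=5.839, θ₂=0.890, ω₂=0.015, θ₃=0.647, ω₃=10.353
apply F[23]=+15.000 → step 24: x=-1.078, v=-2.341, θ₁=1.927, ω₁=5.121, θ₂=0.895, ω₂=0.586, θ₃=0.858, ω₃=10.607
apply F[24]=+15.000 → step 25: x=-1.122, v=-2.064, θ₁=2.022, ω₁=4.447, θ₂=0.916, ω₂=1.524, θ₃=1.069, ω₃=10.509
apply F[25]=+15.000 → step 26: x=-1.160, v=-1.800, θ₁=2.106, ω₁=3.896, θ₂=0.958, ω₂=2.722, θ₃=1.276, ω₃=10.153
apply F[26]=+15.000 → step 27: x=-1.194, v=-1.544, θ₁=2.179, ω₁=3.455, θ₂=1.026, ω₂=4.075, θ₃=1.474, ω₃=9.638
apply F[27]=+15.000 → step 28: x=-1.222, v=-1.289, θ₁=2.244, ω₁=3.054, θ₂=1.122, ω₂=5.536, θ₃=1.661, ω₃=8.998
apply F[28]=+15.000 → step 29: x=-1.245, v=-1.032, θ₁=2.301, ω₁=2.600, θ₂=1.248, ω₂=7.112, θ₃=1.833, ω₃=8.211
apply F[29]=+15.000 → step 30: x=-1.263, v=-0.764, θ₁=2.347, ω₁=1.976, θ₂=1.407, ω₂=8.896, θ₃=1.988, ω₃=7.203
apply F[30]=+15.000 → step 31: x=-1.276, v=-0.469, θ₁=2.378, ω₁=1.002, θ₂=1.607, ω₂=11.167, θ₃=2.119, ω₃=5.817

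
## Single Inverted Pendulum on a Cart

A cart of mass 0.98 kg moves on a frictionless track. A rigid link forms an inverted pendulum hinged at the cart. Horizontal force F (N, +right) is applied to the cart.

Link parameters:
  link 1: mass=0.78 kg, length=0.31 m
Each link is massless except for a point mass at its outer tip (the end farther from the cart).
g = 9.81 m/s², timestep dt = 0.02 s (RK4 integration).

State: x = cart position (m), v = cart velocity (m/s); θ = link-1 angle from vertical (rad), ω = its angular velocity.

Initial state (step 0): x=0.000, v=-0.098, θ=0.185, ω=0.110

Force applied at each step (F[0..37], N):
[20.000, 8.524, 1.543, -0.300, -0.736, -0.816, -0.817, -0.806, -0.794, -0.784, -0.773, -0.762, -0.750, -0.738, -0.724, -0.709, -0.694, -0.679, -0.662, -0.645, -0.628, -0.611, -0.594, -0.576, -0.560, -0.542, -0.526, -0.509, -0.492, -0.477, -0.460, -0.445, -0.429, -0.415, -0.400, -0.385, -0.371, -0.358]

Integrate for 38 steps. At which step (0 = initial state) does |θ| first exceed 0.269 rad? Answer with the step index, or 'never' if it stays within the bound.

Answer: never

Derivation:
apply F[0]=+20.000 → step 1: x=0.002, v=0.273, θ=0.177, ω=-0.951
apply F[1]=+8.524 → step 2: x=0.009, v=0.419, θ=0.154, ω=-1.312
apply F[2]=+1.543 → step 3: x=0.017, v=0.430, θ=0.128, ω=-1.258
apply F[3]=-0.300 → step 4: x=0.026, v=0.407, θ=0.105, ω=-1.110
apply F[4]=-0.736 → step 5: x=0.033, v=0.378, θ=0.084, ω=-0.958
apply F[5]=-0.816 → step 6: x=0.041, v=0.350, θ=0.066, ω=-0.821
apply F[6]=-0.817 → step 7: x=0.047, v=0.324, θ=0.051, ω=-0.702
apply F[7]=-0.806 → step 8: x=0.054, v=0.301, θ=0.038, ω=-0.598
apply F[8]=-0.794 → step 9: x=0.059, v=0.280, θ=0.027, ω=-0.510
apply F[9]=-0.784 → step 10: x=0.065, v=0.261, θ=0.018, ω=-0.433
apply F[10]=-0.773 → step 11: x=0.070, v=0.243, θ=0.010, ω=-0.366
apply F[11]=-0.762 → step 12: x=0.075, v=0.226, θ=0.003, ω=-0.309
apply F[12]=-0.750 → step 13: x=0.079, v=0.211, θ=-0.003, ω=-0.260
apply F[13]=-0.738 → step 14: x=0.083, v=0.197, θ=-0.007, ω=-0.217
apply F[14]=-0.724 → step 15: x=0.087, v=0.183, θ=-0.011, ω=-0.180
apply F[15]=-0.709 → step 16: x=0.090, v=0.171, θ=-0.015, ω=-0.148
apply F[16]=-0.694 → step 17: x=0.094, v=0.159, θ=-0.017, ω=-0.121
apply F[17]=-0.679 → step 18: x=0.097, v=0.148, θ=-0.020, ω=-0.097
apply F[18]=-0.662 → step 19: x=0.100, v=0.138, θ=-0.021, ω=-0.077
apply F[19]=-0.645 → step 20: x=0.102, v=0.128, θ=-0.023, ω=-0.060
apply F[20]=-0.628 → step 21: x=0.105, v=0.119, θ=-0.024, ω=-0.045
apply F[21]=-0.611 → step 22: x=0.107, v=0.110, θ=-0.024, ω=-0.032
apply F[22]=-0.594 → step 23: x=0.109, v=0.102, θ=-0.025, ω=-0.021
apply F[23]=-0.576 → step 24: x=0.111, v=0.094, θ=-0.025, ω=-0.012
apply F[24]=-0.560 → step 25: x=0.113, v=0.087, θ=-0.026, ω=-0.004
apply F[25]=-0.542 → step 26: x=0.115, v=0.080, θ=-0.026, ω=0.003
apply F[26]=-0.526 → step 27: x=0.116, v=0.073, θ=-0.025, ω=0.009
apply F[27]=-0.509 → step 28: x=0.117, v=0.067, θ=-0.025, ω=0.013
apply F[28]=-0.492 → step 29: x=0.119, v=0.060, θ=-0.025, ω=0.017
apply F[29]=-0.477 → step 30: x=0.120, v=0.055, θ=-0.025, ω=0.020
apply F[30]=-0.460 → step 31: x=0.121, v=0.049, θ=-0.024, ω=0.023
apply F[31]=-0.445 → step 32: x=0.122, v=0.044, θ=-0.024, ω=0.025
apply F[32]=-0.429 → step 33: x=0.123, v=0.038, θ=-0.023, ω=0.027
apply F[33]=-0.415 → step 34: x=0.123, v=0.034, θ=-0.023, ω=0.029
apply F[34]=-0.400 → step 35: x=0.124, v=0.029, θ=-0.022, ω=0.030
apply F[35]=-0.385 → step 36: x=0.125, v=0.024, θ=-0.021, ω=0.030
apply F[36]=-0.371 → step 37: x=0.125, v=0.020, θ=-0.021, ω=0.031
apply F[37]=-0.358 → step 38: x=0.125, v=0.016, θ=-0.020, ω=0.031
max |θ| = 0.185 ≤ 0.269 over all 39 states.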